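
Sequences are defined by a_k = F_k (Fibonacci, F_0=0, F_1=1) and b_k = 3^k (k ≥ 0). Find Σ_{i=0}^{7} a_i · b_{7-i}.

Write out a_i and b_{7-i} for i = 0,…,7 and sum the products.
Σ = 0·2187 + 1·729 + 1·243 + 2·81 + 3·27 + 5·9 + 8·3 + 13·1 = 1297.

1297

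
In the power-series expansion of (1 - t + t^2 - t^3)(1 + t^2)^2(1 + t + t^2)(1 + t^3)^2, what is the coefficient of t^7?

(1 - t + t^2 - t^3) has coefficients 1,-1,1,-1 for degrees 0…3.
(1 + t^2)^2 has coefficients 1,0,2,0,1,0,0,0 for degrees 0…7.
Multiplying by (1 + t + t^2) gives running coefficients 1,1,3,2,3,1,1,0 for degrees 0…7.
Finally multiplying by (1 + t^3)^2, the product of all factors after the first has coefficients 1,1,3,4,5,7,6,7 for degrees 0…7.
[t^7] = 1·7 − 1·6 + 1·7 − 1·5 = 3.

3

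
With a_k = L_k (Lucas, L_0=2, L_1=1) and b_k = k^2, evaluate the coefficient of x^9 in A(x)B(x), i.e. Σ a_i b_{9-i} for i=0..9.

Write out a_i and b_{9-i} for i = 0,…,9 and sum the products.
Σ = 2·81 + 1·64 + 3·49 + 4·36 + 7·25 + 11·16 + 18·9 + 29·4 + 47·1 + 76·0 = 1193.

1193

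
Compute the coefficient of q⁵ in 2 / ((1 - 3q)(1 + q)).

Partial fractions give a closed form: a_n = (3/2)·3^n + (1/2)·(-1)^n.
At n = 5: a_5 = 364.

364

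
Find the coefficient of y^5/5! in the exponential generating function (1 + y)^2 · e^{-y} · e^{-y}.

The EGF product rule gives c_5 = Σ_{k_1+k_2+k_3=5} C(5; k_1,k_2,k_3) · ∏ g_i(k_i), where (1+y)^2 gives the falling factorial (2)_k; e^{-y} gives (-1)^k; e^{-y} gives (-1)^k.
g_1(k) for k = 0…5: 1, 2, 2, 0, 0, 0.
g_2(k) for k = 0…5: 1, -1, 1, -1, 1, -1.
g_3(k) for k = 0…5: 1, -1, 1, -1, 1, -1.
First combine the last two factors: h(k) = Σ_j C(k,j)·g_2(j)·g_3(k−j) for k = 0…5: 1, -2, 4, -8, 16, -32.
c_5 = Σ_k C(5,k)·g_1(k)·h(5−k) = 1·1·(-32) + 5·2·16 + 10·2·(-8) = −32 + 160 − 160 = -32.

-32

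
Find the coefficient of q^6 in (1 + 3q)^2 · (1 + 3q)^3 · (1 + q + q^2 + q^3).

(1 + 3q)^2 has coefficients 1,6,9 for degrees 0…2.
(1 + 3q)^3 has coefficients 1,9,27,27,0,0,0 for degrees 0…6.
Finally multiplying by (1 + q + q^2 + q^3), the product of all factors after the first has coefficients 1,10,37,64,63,54,27 for degrees 0…6.
[q^6] = 1·27 + 6·54 + 9·63 = 918.

918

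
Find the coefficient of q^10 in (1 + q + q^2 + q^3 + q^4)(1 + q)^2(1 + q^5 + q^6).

(1 + q + q^2 + q^3 + q^4) has coefficients 1,1,1,1,1 for degrees 0…4.
(1 + q)^2 has coefficients 1,2,1,0,0,0,0,0,0,0,0 for degrees 0…10.
Finally multiplying by (1 + q^5 + q^6), the product of all factors after the first has coefficients 1,2,1,0,0,1,3,3,1,0,0 for degrees 0…10.
[q^10] = 1·0 + 1·0 + 1·1 + 1·3 + 1·3 = 7.

7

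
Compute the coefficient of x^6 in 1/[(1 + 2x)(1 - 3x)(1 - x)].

673

Partial fractions give a closed form: a_n = (4/15)·(-2)^n + (9/10)·3^n + (-1/6)·1^n.
At n = 6: a_6 = 673.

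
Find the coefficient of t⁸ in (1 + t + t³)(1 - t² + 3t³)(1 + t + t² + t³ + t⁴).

(1 + t + t³) has coefficients 1,1,0,1 for degrees 0…3.
(1 - t² + 3t³) has coefficients 1,0,-1,3,0,0,0,0,0 for degrees 0…8.
Finally multiplying by (1 + t + t² + t³ + t⁴), the product of all factors after the first has coefficients 1,1,0,3,3,2,2,3,0 for degrees 0…8.
[t⁸] = 1·0 + 1·3 + 1·2 = 5.

5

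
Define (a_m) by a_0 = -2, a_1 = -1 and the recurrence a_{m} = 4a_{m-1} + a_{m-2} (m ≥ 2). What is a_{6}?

The ordinary generating function has denominator 1 - 4q - q^2.
Iterating the recurrence: a_0,…,a_{6} = -2, -1, -6, -25, -106, -449, -1902.

-1902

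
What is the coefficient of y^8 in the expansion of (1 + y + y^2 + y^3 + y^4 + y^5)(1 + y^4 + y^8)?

2

(1 + y + y^2 + y^3 + y^4 + y^5) has coefficients 1,1,1,1,1,1 for degrees 0…5.
(1 + y^4 + y^8) has coefficients 1,0,0,0,1,0,0,0,1 for degrees 0…8.
[y^8] = 1·1 + 1·0 + 1·0 + 1·0 + 1·1 + 1·0 = 2.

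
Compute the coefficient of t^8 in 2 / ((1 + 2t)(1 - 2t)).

512

The denominator gives the recurrence a_n = 4a_(n−2) for n ≥ 2; the numerator fixes a_0 = 2, a_1 = 0.
Iterating: 2, 0, 8, 0, 32, 0, 128, 0, 512, so a_8 = 512.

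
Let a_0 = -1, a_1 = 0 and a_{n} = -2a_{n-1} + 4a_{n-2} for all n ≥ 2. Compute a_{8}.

-3328

The ordinary generating function has denominator 1 + 2y - 4y^2.
Iterating the recurrence: a_0,…,a_{8} = -1, 0, -4, 8, -32, 96, -320, 1024, -3328.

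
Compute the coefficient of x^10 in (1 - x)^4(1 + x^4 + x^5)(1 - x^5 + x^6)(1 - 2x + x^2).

22

(1 - x)^4 has coefficients 1,-4,6,-4,1 for degrees 0…4.
(1 + x^4 + x^5) has coefficients 1,0,0,0,1,1,0,0,0,0,0 for degrees 0…10.
Multiplying by (1 - x^5 + x^6) gives running coefficients 1,0,0,0,1,0,1,0,0,-1,0 for degrees 0…10.
Finally multiplying by (1 - 2x + x^2), the product of all factors after the first has coefficients 1,-2,1,0,1,-2,2,-2,1,-1,2 for degrees 0…10.
[x^10] = 1·2 − 4·(-1) + 6·1 − 4·(-2) + 1·2 = 22.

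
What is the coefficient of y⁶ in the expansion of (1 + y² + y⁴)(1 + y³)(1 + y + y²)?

(1 + y² + y⁴) has coefficients 1,0,1,0,1 for degrees 0…4.
(1 + y³) has coefficients 1,0,0,1,0,0,0 for degrees 0…6.
Finally multiplying by (1 + y + y²), the product of all factors after the first has coefficients 1,1,1,1,1,1,0 for degrees 0…6.
[y⁶] = 1·0 + 1·1 + 1·1 = 2.

2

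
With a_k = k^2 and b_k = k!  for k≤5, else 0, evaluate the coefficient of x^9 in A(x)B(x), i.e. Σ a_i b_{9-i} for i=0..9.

2979

The convolution is the t^9 coefficient of A(t)B(t).
Σ = 0·0 + 1·0 + 4·0 + 9·0 + 16·120 + 25·24 + 36·6 + 49·2 + 64·1 + 81·1 = 2979.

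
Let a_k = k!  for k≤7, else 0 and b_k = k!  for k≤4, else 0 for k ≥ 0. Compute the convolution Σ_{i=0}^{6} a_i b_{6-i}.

Write out a_i and b_{6-i} for i = 0,…,6 and sum the products.
Σ = 1·0 + 1·0 + 2·24 + 6·6 + 24·2 + 120·1 + 720·1 = 972.

972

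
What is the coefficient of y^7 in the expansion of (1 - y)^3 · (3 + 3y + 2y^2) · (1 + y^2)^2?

-4

(1 - y)^3 has coefficients 1,-3,3,-1 for degrees 0…3.
(3 + 3y + 2y^2) has coefficients 3,3,2,0,0,0,0,0 for degrees 0…7.
Finally multiplying by (1 + y^2)^2, the product of all factors after the first has coefficients 3,3,8,6,7,3,2,0 for degrees 0…7.
[y^7] = 1·0 − 3·2 + 3·3 − 1·7 = -4.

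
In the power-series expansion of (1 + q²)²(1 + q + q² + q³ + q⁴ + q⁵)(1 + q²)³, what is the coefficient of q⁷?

25

(1 + q²)² has coefficients 1,0,2,0,1 for degrees 0…4.
(1 + q + q² + q³ + q⁴ + q⁵) has coefficients 1,1,1,1,1,1,0,0 for degrees 0…7.
Finally multiplying by (1 + q²)³, the product of all factors after the first has coefficients 1,1,4,4,7,7,7,7 for degrees 0…7.
[q⁷] = 1·7 + 2·7 + 1·4 = 25.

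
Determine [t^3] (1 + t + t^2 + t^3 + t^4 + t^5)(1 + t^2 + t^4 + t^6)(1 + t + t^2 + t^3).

6

(1 + t + t^2 + t^3 + t^4 + t^5) has coefficients 1,1,1,1 for degrees 0…3.
(1 + t^2 + t^4 + t^6) has coefficients 1,0,1,0 for degrees 0…3.
Finally multiplying by (1 + t + t^2 + t^3), the product of all factors after the first has coefficients 1,1,2,2 for degrees 0…3.
[t^3] = 1·2 + 1·2 + 1·1 + 1·1 = 6.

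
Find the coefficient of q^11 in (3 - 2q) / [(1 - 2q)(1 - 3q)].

Partial fractions give a closed form: a_n = (-4)·2^n + (7)·3^n.
At n = 11: a_11 = 1231837.

1231837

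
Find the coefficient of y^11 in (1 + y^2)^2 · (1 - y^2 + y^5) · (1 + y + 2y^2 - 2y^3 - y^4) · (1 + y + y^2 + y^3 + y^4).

(1 + y^2)^2 has coefficients 1,0,2,0,1 for degrees 0…4.
(1 - y^2 + y^5) has coefficients 1,0,-1,0,0,1,0,0,0,0,0,0 for degrees 0…11.
Multiplying by (1 + y + 2y^2 - 2y^3 - y^4) gives running coefficients 1,1,1,-3,-3,3,2,2,-2,-1,0,0 for degrees 0…11.
Finally multiplying by (1 + y + y^2 + y^3 + y^4), the product of all factors after the first has coefficients 1,2,3,0,-3,-1,0,1,2,4,1,-1 for degrees 0…11.
[y^11] = 1·(-1) + 2·4 + 1·1 = 8.

8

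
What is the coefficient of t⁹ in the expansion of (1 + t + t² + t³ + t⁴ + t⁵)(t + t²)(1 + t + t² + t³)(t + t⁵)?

(1 + t + t² + t³ + t⁴ + t⁵) has coefficients 1,1,1,1,1,1 for degrees 0…5.
(t + t²) has coefficients 0,1,1,0,0,0,0,0,0,0 for degrees 0…9.
Multiplying by (1 + t + t² + t³) gives running coefficients 0,1,2,2,2,1,0,0,0,0 for degrees 0…9.
Finally multiplying by (t + t⁵), the product of all factors after the first has coefficients 0,0,1,2,2,2,2,2,2,2 for degrees 0…9.
[t⁹] = 1·2 + 1·2 + 1·2 + 1·2 + 1·2 + 1·2 = 12.

12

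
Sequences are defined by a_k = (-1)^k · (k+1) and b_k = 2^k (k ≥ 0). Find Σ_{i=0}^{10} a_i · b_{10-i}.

Write out a_i and b_{10-i} for i = 0,…,10 and sum the products.
Σ = 1·1024 − 2·512 + 3·256 − 4·128 + 5·64 − 6·32 + 7·16 − 8·8 + 9·4 − 10·2 + 11·1 = 459.

459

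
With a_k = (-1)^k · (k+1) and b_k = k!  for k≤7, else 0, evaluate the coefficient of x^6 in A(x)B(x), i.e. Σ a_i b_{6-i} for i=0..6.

This is [x^6] in the product of the two ordinary generating functions.
Σ = 1·720 − 2·120 + 3·24 − 4·6 + 5·2 − 6·1 + 7·1 = 539.

539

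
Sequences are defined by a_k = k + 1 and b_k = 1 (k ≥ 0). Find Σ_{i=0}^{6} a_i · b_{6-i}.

This is [x^6] in the product of the two ordinary generating functions.
Σ = 1·1 + 2·1 + 3·1 + 4·1 + 5·1 + 6·1 + 7·1 = 28.

28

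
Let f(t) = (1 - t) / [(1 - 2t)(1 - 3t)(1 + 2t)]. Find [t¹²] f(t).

Partial fractions give a closed form: a_n = (-1/2)·2^n + (6/5)·3^n + (3/10)·(-2)^n.
At n = 12: a_12 = 636910.

636910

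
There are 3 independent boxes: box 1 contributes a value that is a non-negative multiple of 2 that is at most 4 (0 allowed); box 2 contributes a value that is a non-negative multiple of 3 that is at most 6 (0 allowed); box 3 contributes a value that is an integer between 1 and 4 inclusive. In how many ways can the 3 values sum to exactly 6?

4

The generating function for the choices is (1 + x^2 + x^4)·(1 + x^3 + x^6)·(x + x^2 + x^3 + x^4); the count is [x^6].
(1 + x^2 + x^4) has coefficients 1,0,1,0,1 for degrees 0…4.
(1 + x^3 + x^6) has coefficients 1,0,0,1,0,0,1 for degrees 0…6.
Finally multiplying by (x + x^2 + x^3 + x^4), the product of all factors after the first has coefficients 0,1,1,1,2,1,1 for degrees 0…6.
[x^6] = 1·1 + 1·2 + 1·1 = 4.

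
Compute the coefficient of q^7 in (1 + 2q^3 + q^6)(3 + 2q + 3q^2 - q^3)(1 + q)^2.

10

(1 + 2q^3 + q^6) has coefficients 1,0,0,2,0,0,1 for degrees 0…6.
(3 + 2q + 3q^2 - q^3) has coefficients 3,2,3,-1,0,0,0,0 for degrees 0…7.
Finally multiplying by (1 + q)^2, the product of all factors after the first has coefficients 3,8,10,7,1,-1,0,0 for degrees 0…7.
[q^7] = 1·0 + 2·1 + 1·8 = 10.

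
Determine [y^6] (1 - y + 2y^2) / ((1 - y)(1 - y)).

The denominator gives the recurrence a_n = 2a_(n−1) − a_(n−2) for n ≥ 3; the numerator fixes a_0 = 1, a_1 = 1, a_2 = 3.
Iterating: 1, 1, 3, 5, 7, 9, 11, so a_6 = 11.

11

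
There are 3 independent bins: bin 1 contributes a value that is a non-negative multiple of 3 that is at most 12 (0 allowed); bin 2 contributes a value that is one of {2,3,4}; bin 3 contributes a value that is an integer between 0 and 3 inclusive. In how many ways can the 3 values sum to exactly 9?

4

The generating function for the choices is (1 + x³ + x⁶ + x⁹ + x¹²)·(x² + x³ + x⁴)·(1 + x + x² + x³); the count is [x⁹].
(1 + x³ + x⁶ + x⁹ + x¹²) has coefficients 1,0,0,1,0,0,1,0,0,1 for degrees 0…9.
(x² + x³ + x⁴) has coefficients 0,0,1,1,1,0,0,0,0,0 for degrees 0…9.
Finally multiplying by (1 + x + x² + x³), the product of all factors after the first has coefficients 0,0,1,2,3,3,2,1,0,0 for degrees 0…9.
[x⁹] = 1·0 + 1·2 + 1·2 + 1·0 = 4.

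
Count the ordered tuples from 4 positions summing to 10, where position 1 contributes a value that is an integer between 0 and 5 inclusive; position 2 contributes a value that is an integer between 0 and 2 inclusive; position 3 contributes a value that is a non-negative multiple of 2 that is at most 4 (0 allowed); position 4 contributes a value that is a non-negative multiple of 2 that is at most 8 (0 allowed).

26

The generating function for the choices is (1 + x + x^2 + x^3 + x^4 + x^5)·(1 + x + x^2)·(1 + x^2 + x^4)·(1 + x^2 + x^4 + x^6 + x^8); the count is [x^10].
(1 + x + x^2 + x^3 + x^4 + x^5) has coefficients 1,1,1,1,1,1 for degrees 0…5.
(1 + x + x^2) has coefficients 1,1,1,0,0,0,0,0,0,0,0 for degrees 0…10.
Multiplying by (1 + x^2 + x^4) gives running coefficients 1,1,2,1,2,1,1,0,0,0,0 for degrees 0…10.
Finally multiplying by (1 + x^2 + x^4 + x^6 + x^8), the product of all factors after the first has coefficients 1,1,3,2,5,3,6,3,6,3,5 for degrees 0…10.
[x^10] = 1·5 + 1·3 + 1·6 + 1·3 + 1·6 + 1·3 = 26.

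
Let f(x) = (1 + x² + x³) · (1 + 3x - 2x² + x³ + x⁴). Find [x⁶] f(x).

(1 + x² + x³) has coefficients 1,0,1,1 for degrees 0…3.
(1 + 3x - 2x² + x³ + x⁴) has coefficients 1,3,-2,1,1,0,0 for degrees 0…6.
[x⁶] = 1·0 + 1·1 + 1·1 = 2.

2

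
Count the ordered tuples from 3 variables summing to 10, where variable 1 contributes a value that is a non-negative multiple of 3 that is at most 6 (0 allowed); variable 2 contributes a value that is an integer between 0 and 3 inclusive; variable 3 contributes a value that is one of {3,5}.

2

The generating function for the choices is (1 + z^3 + z^6)·(1 + z + z^2 + z^3)·(z^3 + z^5); the count is [z^10].
(1 + z^3 + z^6) has coefficients 1,0,0,1,0,0,1 for degrees 0…6.
(1 + z + z^2 + z^3) has coefficients 1,1,1,1,0,0,0,0,0,0,0 for degrees 0…10.
Finally multiplying by (z^3 + z^5), the product of all factors after the first has coefficients 0,0,0,1,1,2,2,1,1,0,0 for degrees 0…10.
[z^10] = 1·0 + 1·1 + 1·1 = 2.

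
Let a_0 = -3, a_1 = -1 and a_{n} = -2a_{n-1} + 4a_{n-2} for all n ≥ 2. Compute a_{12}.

-798720

The ordinary generating function has denominator 1 + 2t - 4t^2.
Iterating the recurrence: a_0,…,a_{12} = -3, -1, -10, 16, -72, 208, -704, 2240, -7296, 23552, -76288, 246784, -798720.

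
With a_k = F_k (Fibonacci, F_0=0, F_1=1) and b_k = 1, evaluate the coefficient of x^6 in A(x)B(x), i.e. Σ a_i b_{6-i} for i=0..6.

20

The convolution is the x^6 coefficient of A(x)B(x).
Σ = 0·1 + 1·1 + 1·1 + 2·1 + 3·1 + 5·1 + 8·1 = 20.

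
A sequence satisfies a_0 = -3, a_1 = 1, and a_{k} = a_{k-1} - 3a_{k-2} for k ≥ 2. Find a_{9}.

-389

The ordinary generating function has denominator 1 - x + 3x^2.
Iterating the recurrence: a_0,…,a_{9} = -3, 1, 10, 7, -23, -44, 25, 157, 82, -389.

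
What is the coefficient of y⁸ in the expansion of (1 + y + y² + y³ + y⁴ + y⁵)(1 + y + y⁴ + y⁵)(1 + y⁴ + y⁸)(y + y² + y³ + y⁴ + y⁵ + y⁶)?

23

(1 + y + y² + y³ + y⁴ + y⁵) has coefficients 1,1,1,1,1,1 for degrees 0…5.
(1 + y + y⁴ + y⁵) has coefficients 1,1,0,0,1,1,0,0,0 for degrees 0…8.
Multiplying by (1 + y⁴ + y⁸) gives running coefficients 1,1,0,0,2,2,0,0,2 for degrees 0…8.
Finally multiplying by (y + y² + y³ + y⁴ + y⁵ + y⁶), the product of all factors after the first has coefficients 0,1,2,2,2,4,6,5,4 for degrees 0…8.
[y⁸] = 1·4 + 1·5 + 1·6 + 1·4 + 1·2 + 1·2 = 23.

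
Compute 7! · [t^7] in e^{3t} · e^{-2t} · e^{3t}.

16384

The EGF product rule gives c_7 = Σ_{k_1+k_2+k_3=7} C(7; k_1,k_2,k_3) · ∏ g_i(k_i), where e^{3t} gives (3)^k; e^{-2t} gives (-2)^k; e^{3t} gives (3)^k.
g_1(k) for k = 0…7: 1, 3, 9, 27, 81, 243, 729, 2187.
g_2(k) for k = 0…7: 1, -2, 4, -8, 16, -32, 64, -128.
g_3(k) for k = 0…7: 1, 3, 9, 27, 81, 243, 729, 2187.
First combine the last two factors: h(k) = Σ_j C(k,j)·g_2(j)·g_3(k−j) for k = 0…7: 1, 1, 1, 1, 1, 1, 1, 1.
c_7 = Σ_k C(7,k)·g_1(k)·h(7−k) = 1·1·1 + 7·3·1 + 21·9·1 + 35·27·1 + 35·81·1 + 21·243·1 + 7·729·1 + 1·2187·1 = 1 + 21 + 189 + 945 + 2835 + 5103 + 5103 + 2187 = 16384.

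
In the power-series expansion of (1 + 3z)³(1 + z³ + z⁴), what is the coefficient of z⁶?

54

(1 + 3z)³ has coefficients 1,9,27,27 for degrees 0…3.
(1 + z³ + z⁴) has coefficients 1,0,0,1,1,0,0 for degrees 0…6.
[z⁶] = 1·0 + 9·0 + 27·1 + 27·1 = 54.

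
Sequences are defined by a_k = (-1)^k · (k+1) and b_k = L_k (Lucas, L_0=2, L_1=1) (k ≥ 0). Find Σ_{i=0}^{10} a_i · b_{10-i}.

Write out a_i and b_{10-i} for i = 0,…,10 and sum the products.
Σ = 1·123 − 2·76 + 3·47 − 4·29 + 5·18 − 6·11 + 7·7 − 8·4 + 9·3 − 10·1 + 11·2 = 76.

76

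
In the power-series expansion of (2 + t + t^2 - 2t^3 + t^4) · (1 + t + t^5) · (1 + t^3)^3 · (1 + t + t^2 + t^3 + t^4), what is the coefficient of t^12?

29

(2 + t + t^2 - 2t^3 + t^4) has coefficients 2,1,1,-2,1 for degrees 0…4.
(1 + t + t^5) has coefficients 1,1,0,0,0,1,0,0,0,0,0,0,0 for degrees 0…12.
Multiplying by (1 + t^3)^3 gives running coefficients 1,1,0,3,3,1,3,3,3,1,1,3,0 for degrees 0…12.
Finally multiplying by (1 + t + t^2 + t^3 + t^4), the product of all factors after the first has coefficients 1,2,2,5,8,8,10,13,13,11,11,11,8 for degrees 0…12.
[t^12] = 2·8 + 1·11 + 1·11 − 2·11 + 1·13 = 29.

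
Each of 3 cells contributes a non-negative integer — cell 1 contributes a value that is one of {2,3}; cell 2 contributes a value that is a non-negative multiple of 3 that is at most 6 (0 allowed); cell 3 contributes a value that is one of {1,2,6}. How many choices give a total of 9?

The generating function for the choices is (q² + q³)·(1 + q³ + q⁶)·(q + q² + q⁶); the count is [q⁹].
(q² + q³) has coefficients 0,0,1,1 for degrees 0…3.
(1 + q³ + q⁶) has coefficients 1,0,0,1,0,0,1,0,0,0 for degrees 0…9.
Finally multiplying by (q + q² + q⁶), the product of all factors after the first has coefficients 0,1,1,0,1,1,1,1,1,1 for degrees 0…9.
[q⁹] = 1·1 + 1·1 = 2.

2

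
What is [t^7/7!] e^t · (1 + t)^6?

37633

The EGF product rule gives c_7 = Σ_{k_1+k_2=7} C(7; k_1,k_2) · ∏ g_i(k_i), where e^t gives (1)^k; (1+t)^6 gives the falling factorial (6)_k.
g_1(k) for k = 0…7: 1, 1, 1, 1, 1, 1, 1, 1.
g_2(k) for k = 0…7: 1, 6, 30, 120, 360, 720, 720, 0.
c_7 = Σ_k C(7,k)·g_1(k)·g_2(7−k) = 7·1·720 + 21·1·720 + 35·1·360 + 35·1·120 + 21·1·30 + 7·1·6 + 1·1·1 = 5040 + 15120 + 12600 + 4200 + 630 + 42 + 1 = 37633.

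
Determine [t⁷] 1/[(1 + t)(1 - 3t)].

Partial fractions give a closed form: a_n = (1/4)·(-1)^n + (3/4)·3^n.
At n = 7: a_7 = 1640.

1640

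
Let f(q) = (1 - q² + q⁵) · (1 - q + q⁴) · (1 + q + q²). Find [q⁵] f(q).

3

(1 - q² + q⁵) has coefficients 1,0,-1,0,0,1 for degrees 0…5.
(1 - q + q⁴) has coefficients 1,-1,0,0,1,0 for degrees 0…5.
Finally multiplying by (1 + q + q²), the product of all factors after the first has coefficients 1,0,0,-1,1,1 for degrees 0…5.
[q⁵] = 1·1 − 1·(-1) + 1·1 = 3.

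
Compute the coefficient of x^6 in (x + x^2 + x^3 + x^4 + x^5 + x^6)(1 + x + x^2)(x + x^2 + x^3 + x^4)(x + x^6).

9

(x + x^2 + x^3 + x^4 + x^5 + x^6) has coefficients 0,1,1,1,1,1,1 for degrees 0…6.
(1 + x + x^2) has coefficients 1,1,1,0,0,0,0 for degrees 0…6.
Multiplying by (x + x^2 + x^3 + x^4) gives running coefficients 0,1,2,3,3,2,1 for degrees 0…6.
Finally multiplying by (x + x^6), the product of all factors after the first has coefficients 0,0,1,2,3,3,2 for degrees 0…6.
[x^6] = 1·3 + 1·3 + 1·2 + 1·1 + 1·0 + 1·0 = 9.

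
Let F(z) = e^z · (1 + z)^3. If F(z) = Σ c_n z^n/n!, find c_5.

The EGF product rule gives c_5 = Σ_{k_1+k_2=5} C(5; k_1,k_2) · ∏ g_i(k_i), where e^z gives (1)^k; (1+z)^3 gives the falling factorial (3)_k.
g_1(k) for k = 0…5: 1, 1, 1, 1, 1, 1.
g_2(k) for k = 0…5: 1, 3, 6, 6, 0, 0.
c_5 = Σ_k C(5,k)·g_1(k)·g_2(5−k) = 10·1·6 + 10·1·6 + 5·1·3 + 1·1·1 = 60 + 60 + 15 + 1 = 136.

136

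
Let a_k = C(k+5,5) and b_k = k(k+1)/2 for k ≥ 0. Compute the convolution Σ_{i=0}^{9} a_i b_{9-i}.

12870

Write out a_i and b_{9-i} for i = 0,…,9 and sum the products.
Σ = 1·45 + 6·36 + 21·28 + 56·21 + 126·15 + 252·10 + 462·6 + 792·3 + 1287·1 + 2002·0 = 12870.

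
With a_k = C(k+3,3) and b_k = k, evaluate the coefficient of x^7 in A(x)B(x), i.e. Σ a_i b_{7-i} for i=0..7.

462

Write out a_i and b_{7-i} for i = 0,…,7 and sum the products.
Σ = 1·7 + 4·6 + 10·5 + 20·4 + 35·3 + 56·2 + 84·1 + 120·0 = 462.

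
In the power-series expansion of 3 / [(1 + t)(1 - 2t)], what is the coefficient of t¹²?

8193

Partial fractions give a closed form: a_n = (1)·(-1)^n + (2)·2^n.
At n = 12: a_12 = 8193.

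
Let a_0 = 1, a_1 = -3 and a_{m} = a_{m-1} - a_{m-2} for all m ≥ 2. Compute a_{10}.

3

The ordinary generating function has denominator 1 - y + y^2.
Iterating the recurrence: a_0,…,a_{10} = 1, -3, -4, -1, 3, 4, 1, -3, -4, -1, 3.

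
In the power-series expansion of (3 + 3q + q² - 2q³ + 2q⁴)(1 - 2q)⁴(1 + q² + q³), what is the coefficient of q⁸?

112

(3 + 3q + q² - 2q³ + 2q⁴) has coefficients 3,3,1,-2,2 for degrees 0…4.
(1 - 2q)⁴ has coefficients 1,-8,24,-32,16,0,0,0,0 for degrees 0…8.
Finally multiplying by (1 + q² + q³), the product of all factors after the first has coefficients 1,-8,25,-39,32,-8,-16,16,0 for degrees 0…8.
[q⁸] = 3·0 + 3·16 + 1·(-16) − 2·(-8) + 2·32 = 112.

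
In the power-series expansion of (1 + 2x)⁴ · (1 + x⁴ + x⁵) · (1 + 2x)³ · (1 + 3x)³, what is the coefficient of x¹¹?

(1 + 2x)⁴ has coefficients 1,8,24,32,16 for degrees 0…4.
(1 + x⁴ + x⁵) has coefficients 1,0,0,0,1,1,0,0,0,0,0,0 for degrees 0…11.
Multiplying by (1 + 2x)³ gives running coefficients 1,6,12,8,1,7,18,20,8,0,0,0 for degrees 0…11.
Finally multiplying by (1 + 3x)³, the product of all factors after the first has coefficients 1,15,93,305,559,556,324,398,863,1098,756,216 for degrees 0…11.
[x¹¹] = 1·216 + 8·756 + 24·1098 + 32·863 + 16·398 = 66600.

66600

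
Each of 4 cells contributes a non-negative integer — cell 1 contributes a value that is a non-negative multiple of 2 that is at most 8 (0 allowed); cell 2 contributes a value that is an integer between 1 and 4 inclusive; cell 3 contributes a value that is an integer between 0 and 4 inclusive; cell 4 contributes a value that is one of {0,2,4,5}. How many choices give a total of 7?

The generating function for the choices is (1 + x^2 + x^4 + x^6 + x^8)·(x + x^2 + x^3 + x^4)·(1 + x + x^2 + x^3 + x^4)·(1 + x^2 + x^4 + x^5); the count is [x^7].
(1 + x^2 + x^4 + x^6 + x^8) has coefficients 1,0,1,0,1,0,1,0 for degrees 0…7.
(x + x^2 + x^3 + x^4) has coefficients 0,1,1,1,1,0,0,0 for degrees 0…7.
Multiplying by (1 + x + x^2 + x^3 + x^4) gives running coefficients 0,1,2,3,4,4,3,2 for degrees 0…7.
Finally multiplying by (1 + x^2 + x^4 + x^5), the product of all factors after the first has coefficients 0,1,2,4,6,8,10,11 for degrees 0…7.
[x^7] = 1·11 + 1·8 + 1·4 + 1·1 = 24.

24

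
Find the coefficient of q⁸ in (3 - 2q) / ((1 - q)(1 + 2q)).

Partial fractions give a closed form: a_n = (1/3)·1^n + (8/3)·(-2)^n.
At n = 8: a_8 = 683.

683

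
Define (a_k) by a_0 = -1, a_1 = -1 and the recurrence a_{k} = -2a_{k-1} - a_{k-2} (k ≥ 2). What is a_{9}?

-17

The ordinary generating function has denominator 1 + 2z + z^2.
Iterating the recurrence: a_0,…,a_{9} = -1, -1, 3, -5, 7, -9, 11, -13, 15, -17.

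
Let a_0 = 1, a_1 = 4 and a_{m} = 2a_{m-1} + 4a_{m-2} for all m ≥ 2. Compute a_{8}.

14080

The ordinary generating function has denominator 1 - 2x - 4x^2.
Iterating the recurrence: a_0,…,a_{8} = 1, 4, 12, 40, 128, 416, 1344, 4352, 14080.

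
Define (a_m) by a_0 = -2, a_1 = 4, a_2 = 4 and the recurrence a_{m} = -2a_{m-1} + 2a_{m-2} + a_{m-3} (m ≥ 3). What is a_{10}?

The ordinary generating function has denominator 1 + 2x - 2x^2 - x^3.
Iterating the recurrence: a_0,…,a_{10} = -2, 4, 4, -2, 16, -32, 94, -236, 628, -1634, 4288.

4288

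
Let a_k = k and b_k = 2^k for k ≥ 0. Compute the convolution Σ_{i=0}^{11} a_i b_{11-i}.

4083

Write out a_i and b_{11-i} for i = 0,…,11 and sum the products.
Σ = 0·2048 + 1·1024 + 2·512 + 3·256 + 4·128 + 5·64 + 6·32 + 7·16 + 8·8 + 9·4 + 10·2 + 11·1 = 4083.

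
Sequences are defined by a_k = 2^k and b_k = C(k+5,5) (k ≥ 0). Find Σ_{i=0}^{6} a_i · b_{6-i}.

2510

Write out a_i and b_{6-i} for i = 0,…,6 and sum the products.
Σ = 1·462 + 2·252 + 4·126 + 8·56 + 16·21 + 32·6 + 64·1 = 2510.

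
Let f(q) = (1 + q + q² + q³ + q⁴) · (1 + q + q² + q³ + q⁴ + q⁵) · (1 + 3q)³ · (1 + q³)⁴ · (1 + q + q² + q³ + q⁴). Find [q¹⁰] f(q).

(1 + q + q² + q³ + q⁴) has coefficients 1,1,1,1,1 for degrees 0…4.
(1 + q + q² + q³ + q⁴ + q⁵) has coefficients 1,1,1,1,1,1,0,0,0,0,0 for degrees 0…10.
Multiplying by (1 + 3q)³ gives running coefficients 1,10,37,64,64,64,63,54,27,0,0 for degrees 0…10.
Multiplying by (1 + q³)⁴ gives running coefficients 1,10,37,68,104,212,325,370,505,640,640 for degrees 0…10.
Finally multiplying by (1 + q + q² + q³ + q⁴), the product of all factors after the first has coefficients 1,11,48,116,220,431,746,1079,1516,2052,2480 for degrees 0…10.
[q¹⁰] = 1·2480 + 1·2052 + 1·1516 + 1·1079 + 1·746 = 7873.

7873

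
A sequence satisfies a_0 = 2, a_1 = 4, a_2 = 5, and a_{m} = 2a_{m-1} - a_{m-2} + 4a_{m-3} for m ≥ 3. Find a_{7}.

442

The ordinary generating function has denominator 1 - 2x + x^2 - 4x^3.
Iterating the recurrence: a_0,…,a_{7} = 2, 4, 5, 14, 39, 84, 185, 442.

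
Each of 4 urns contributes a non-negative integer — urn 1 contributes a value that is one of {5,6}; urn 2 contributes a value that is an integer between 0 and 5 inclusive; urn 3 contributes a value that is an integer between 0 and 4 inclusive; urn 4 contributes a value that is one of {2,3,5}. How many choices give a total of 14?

The generating function for the choices is (z⁵ + z⁶)·(1 + z + z² + z³ + z⁴ + z⁵)·(1 + z + z² + z³ + z⁴)·(z² + z³ + z⁵); the count is [z¹⁴].
(z⁵ + z⁶) has coefficients 0,0,0,0,0,1,1 for degrees 0…6.
(1 + z + z² + z³ + z⁴ + z⁵) has coefficients 1,1,1,1,1,1,0,0,0,0,0,0,0,0,0 for degrees 0…14.
Multiplying by (1 + z + z² + z³ + z⁴) gives running coefficients 1,2,3,4,5,5,4,3,2,1,0,0,0,0,0 for degrees 0…14.
Finally multiplying by (z² + z³ + z⁵), the product of all factors after the first has coefficients 0,0,1,3,5,8,11,13,13,12,10,7,4,2,1 for degrees 0…14.
[z¹⁴] = 1·12 + 1·13 = 25.

25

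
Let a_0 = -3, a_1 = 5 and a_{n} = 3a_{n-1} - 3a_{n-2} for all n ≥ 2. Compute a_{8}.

The ordinary generating function has denominator 1 - 3q + 3q^2.
Iterating the recurrence: a_0,…,a_{8} = -3, 5, 24, 57, 99, 126, 81, -135, -648.

-648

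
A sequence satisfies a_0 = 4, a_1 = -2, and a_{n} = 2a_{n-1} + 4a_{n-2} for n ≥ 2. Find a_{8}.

The ordinary generating function has denominator 1 - 2q - 4q^2.
Iterating the recurrence: a_0,…,a_{8} = 4, -2, 12, 16, 80, 224, 768, 2432, 7936.

7936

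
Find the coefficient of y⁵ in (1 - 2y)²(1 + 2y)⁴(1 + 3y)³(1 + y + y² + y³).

-1230

(1 - 2y)² has coefficients 1,-4,4 for degrees 0…2.
(1 + 2y)⁴ has coefficients 1,8,24,32,16,0 for degrees 0…5.
Multiplying by (1 + 3y)³ gives running coefficients 1,17,123,491,1168,1656 for degrees 0…5.
Finally multiplying by (1 + y + y² + y³), the product of all factors after the first has coefficients 1,18,141,632,1799,3438 for degrees 0…5.
[y⁵] = 1·3438 − 4·1799 + 4·632 = -1230.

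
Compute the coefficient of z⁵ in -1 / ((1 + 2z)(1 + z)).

Partial fractions give a closed form: a_n = (-2)·(-2)^n + (1)·(-1)^n.
At n = 5: a_5 = 63.

63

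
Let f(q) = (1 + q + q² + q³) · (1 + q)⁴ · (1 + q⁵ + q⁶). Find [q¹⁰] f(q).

26

(1 + q + q² + q³) has coefficients 1,1,1,1 for degrees 0…3.
(1 + q)⁴ has coefficients 1,4,6,4,1,0,0,0,0,0,0 for degrees 0…10.
Finally multiplying by (1 + q⁵ + q⁶), the product of all factors after the first has coefficients 1,4,6,4,1,1,5,10,10,5,1 for degrees 0…10.
[q¹⁰] = 1·1 + 1·5 + 1·10 + 1·10 = 26.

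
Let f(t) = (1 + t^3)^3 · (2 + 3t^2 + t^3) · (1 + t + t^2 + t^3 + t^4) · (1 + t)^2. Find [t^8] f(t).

(1 + t^3)^3 has coefficients 1,0,0,3,0,0,3,0,0 for degrees 0…8.
(2 + 3t^2 + t^3) has coefficients 2,0,3,1,0,0,0,0,0 for degrees 0…8.
Multiplying by (1 + t + t^2 + t^3 + t^4) gives running coefficients 2,2,5,6,6,4,4,1,0 for degrees 0…8.
Finally multiplying by (1 + t)^2, the product of all factors after the first has coefficients 2,6,11,18,23,22,18,13,6 for degrees 0…8.
[t^8] = 1·6 + 3·22 + 3·11 = 105.

105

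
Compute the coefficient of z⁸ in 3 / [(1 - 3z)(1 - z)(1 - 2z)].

85503

The denominator gives the recurrence a_n = 6a_(n−1) − 11a_(n−2) + 6a_(n−3) for n ≥ 3; the numerator fixes a_0 = 3, a_1 = 18, a_2 = 75.
Iterating: 3, 18, 75, 270, 903, 2898, 9075, 27990, 85503, so a_8 = 85503.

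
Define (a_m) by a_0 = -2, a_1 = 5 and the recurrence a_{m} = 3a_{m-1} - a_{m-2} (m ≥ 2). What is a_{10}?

38993

The ordinary generating function has denominator 1 - 3x + x^2.
Iterating the recurrence: a_0,…,a_{10} = -2, 5, 17, 46, 121, 317, 830, 2173, 5689, 14894, 38993.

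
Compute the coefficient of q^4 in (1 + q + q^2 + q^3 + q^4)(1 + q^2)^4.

(1 + q + q^2 + q^3 + q^4) has coefficients 1,1,1,1,1 for degrees 0…4.
(1 + q^2)^4 has coefficients 1,0,4,0,6 for degrees 0…4.
[q^4] = 1·6 + 1·0 + 1·4 + 1·0 + 1·1 = 11.

11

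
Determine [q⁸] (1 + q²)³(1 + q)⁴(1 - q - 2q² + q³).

-27

(1 + q²)³ has coefficients 1,0,3,0,3,0,1 for degrees 0…6.
(1 + q)⁴ has coefficients 1,4,6,4,1,0,0,0,0 for degrees 0…8.
Finally multiplying by (1 - q - 2q² + q³), the product of all factors after the first has coefficients 1,3,0,-9,-11,-3,2,1,0 for degrees 0…8.
[q⁸] = 1·0 + 3·2 + 3·(-11) + 1·0 = -27.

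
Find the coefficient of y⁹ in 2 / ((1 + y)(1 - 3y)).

The denominator gives the recurrence a_n = 2a_(n−1) + 3a_(n−2) for n ≥ 2; the numerator fixes a_0 = 2, a_1 = 4.
Iterating: 2, 4, 14, 40, 122, 364, 1094, 3280, 9842, 29524, so a_9 = 29524.

29524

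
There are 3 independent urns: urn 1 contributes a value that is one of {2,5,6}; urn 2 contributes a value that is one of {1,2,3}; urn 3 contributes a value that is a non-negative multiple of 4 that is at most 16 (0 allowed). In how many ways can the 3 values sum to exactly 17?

2

The generating function for the choices is (t^2 + t^5 + t^6)·(t + t^2 + t^3)·(1 + t^4 + t^8 + t^12 + t^16); the count is [t^17].
(t^2 + t^5 + t^6) has coefficients 0,0,1,0,0,1,1 for degrees 0…6.
(t + t^2 + t^3) has coefficients 0,1,1,1,0,0,0,0,0,0,0,0,0,0,0,0,0,0 for degrees 0…17.
Finally multiplying by (1 + t^4 + t^8 + t^12 + t^16), the product of all factors after the first has coefficients 0,1,1,1,0,1,1,1,0,1,1,1,0,1,1,1,0,1 for degrees 0…17.
[t^17] = 1·1 + 1·0 + 1·1 = 2.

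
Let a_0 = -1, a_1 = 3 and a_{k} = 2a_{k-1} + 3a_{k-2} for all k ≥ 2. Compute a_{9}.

9843

The ordinary generating function has denominator 1 - 2q - 3q^2.
Iterating the recurrence: a_0,…,a_{9} = -1, 3, 3, 15, 39, 123, 363, 1095, 3279, 9843.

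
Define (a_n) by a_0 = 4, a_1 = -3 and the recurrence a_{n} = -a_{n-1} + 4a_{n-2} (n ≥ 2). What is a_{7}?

The ordinary generating function has denominator 1 + z - 4z^2.
Iterating the recurrence: a_0,…,a_{7} = 4, -3, 19, -31, 107, -231, 659, -1583.

-1583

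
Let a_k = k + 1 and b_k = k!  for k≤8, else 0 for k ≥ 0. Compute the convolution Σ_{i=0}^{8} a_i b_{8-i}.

53227

Write out a_i and b_{8-i} for i = 0,…,8 and sum the products.
Σ = 1·40320 + 2·5040 + 3·720 + 4·120 + 5·24 + 6·6 + 7·2 + 8·1 + 9·1 = 53227.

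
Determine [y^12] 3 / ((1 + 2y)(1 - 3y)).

961509

Partial fractions give a closed form: a_n = (6/5)·(-2)^n + (9/5)·3^n.
At n = 12: a_12 = 961509.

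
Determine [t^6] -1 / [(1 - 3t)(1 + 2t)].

Partial fractions give a closed form: a_n = (-3/5)·3^n + (-2/5)·(-2)^n.
At n = 6: a_6 = -463.

-463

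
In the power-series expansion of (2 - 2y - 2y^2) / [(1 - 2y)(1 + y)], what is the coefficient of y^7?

The denominator gives the recurrence a_n = a_(n−1) + 2a_(n−2) for n ≥ 3; the numerator fixes a_0 = 2, a_1 = 0, a_2 = 2.
Iterating: 2, 0, 2, 2, 6, 10, 22, 42, so a_7 = 42.

42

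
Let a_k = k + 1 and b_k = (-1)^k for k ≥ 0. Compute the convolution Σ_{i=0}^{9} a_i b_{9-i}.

5

Write out a_i and b_{9-i} for i = 0,…,9 and sum the products.
Σ = 1·(-1) + 2·1 + 3·(-1) + 4·1 + 5·(-1) + 6·1 + 7·(-1) + 8·1 + 9·(-1) + 10·1 = 5.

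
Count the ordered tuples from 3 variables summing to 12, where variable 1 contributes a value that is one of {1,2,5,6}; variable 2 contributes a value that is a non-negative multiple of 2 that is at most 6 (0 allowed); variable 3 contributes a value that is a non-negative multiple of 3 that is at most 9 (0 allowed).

5

The generating function for the choices is (t + t² + t⁵ + t⁶)·(1 + t² + t⁴ + t⁶)·(1 + t³ + t⁶ + t⁹); the count is [t¹²].
(t + t² + t⁵ + t⁶) has coefficients 0,1,1,0,0,1,1 for degrees 0…6.
(1 + t² + t⁴ + t⁶) has coefficients 1,0,1,0,1,0,1,0,0,0,0,0,0 for degrees 0…12.
Finally multiplying by (1 + t³ + t⁶ + t⁹), the product of all factors after the first has coefficients 1,0,1,1,1,1,2,1,1,2,1,1,1 for degrees 0…12.
[t¹²] = 1·1 + 1·1 + 1·1 + 1·2 = 5.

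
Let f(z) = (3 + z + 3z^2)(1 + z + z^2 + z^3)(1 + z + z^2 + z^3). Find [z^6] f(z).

(3 + z + 3z^2) has coefficients 3,1,3 for degrees 0…2.
(1 + z + z^2 + z^3) has coefficients 1,1,1,1,0,0,0 for degrees 0…6.
Finally multiplying by (1 + z + z^2 + z^3), the product of all factors after the first has coefficients 1,2,3,4,3,2,1 for degrees 0…6.
[z^6] = 3·1 + 1·2 + 3·3 = 14.

14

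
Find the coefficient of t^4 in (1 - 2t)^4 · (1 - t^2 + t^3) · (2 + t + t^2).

(1 - 2t)^4 has coefficients 1,-8,24,-32,16 for degrees 0…4.
(1 - t^2 + t^3) has coefficients 1,0,-1,1,0 for degrees 0…4.
Finally multiplying by (2 + t + t^2), the product of all factors after the first has coefficients 2,1,-1,1,0 for degrees 0…4.
[t^4] = 1·0 − 8·1 + 24·(-1) − 32·1 + 16·2 = -32.

-32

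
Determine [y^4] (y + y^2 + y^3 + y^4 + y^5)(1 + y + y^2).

(y + y^2 + y^3 + y^4 + y^5) has coefficients 0,1,1,1,1 for degrees 0…4.
(1 + y + y^2) has coefficients 1,1,1,0,0 for degrees 0…4.
[y^4] = 1·0 + 1·1 + 1·1 + 1·1 = 3.

3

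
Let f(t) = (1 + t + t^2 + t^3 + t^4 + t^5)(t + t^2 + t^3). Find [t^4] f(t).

3

(1 + t + t^2 + t^3 + t^4 + t^5) has coefficients 1,1,1,1,1 for degrees 0…4.
(t + t^2 + t^3) has coefficients 0,1,1,1,0 for degrees 0…4.
[t^4] = 1·0 + 1·1 + 1·1 + 1·1 + 1·0 = 3.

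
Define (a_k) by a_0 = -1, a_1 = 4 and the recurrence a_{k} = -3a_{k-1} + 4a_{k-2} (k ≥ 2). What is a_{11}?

The ordinary generating function has denominator 1 + 3t - 4t^2.
Iterating the recurrence: a_0,…,a_{11} = -1, 4, -16, 64, -256, 1024, -4096, 16384, -65536, 262144, -1048576, 4194304.

4194304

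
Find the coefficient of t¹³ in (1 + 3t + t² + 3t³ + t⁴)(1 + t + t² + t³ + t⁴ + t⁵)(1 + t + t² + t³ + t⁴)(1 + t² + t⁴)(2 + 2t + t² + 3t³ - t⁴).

(1 + 3t + t² + 3t³ + t⁴) has coefficients 1,3,1,3,1 for degrees 0…4.
(1 + t + t² + t³ + t⁴ + t⁵) has coefficients 1,1,1,1,1,1,0,0,0,0,0,0,0,0 for degrees 0…13.
Multiplying by (1 + t + t² + t³ + t⁴) gives running coefficients 1,2,3,4,5,5,4,3,2,1,0,0,0,0 for degrees 0…13.
Multiplying by (1 + t² + t⁴) gives running coefficients 1,2,4,6,9,11,12,12,11,9,6,4,2,1 for degrees 0…13.
Finally multiplying by (2 + 2t + t² + 3t³ - t⁴), the product of all factors after the first has coefficients 2,6,13,25,39,56,69,80,82,77,65,50,34,19 for degrees 0…13.
[t¹³] = 1·19 + 3·34 + 1·50 + 3·65 + 1·77 = 443.

443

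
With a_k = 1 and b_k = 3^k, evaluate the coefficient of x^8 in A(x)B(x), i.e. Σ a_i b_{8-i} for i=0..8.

The convolution is the t^8 coefficient of A(t)B(t).
Σ = 1·6561 + 1·2187 + 1·729 + 1·243 + 1·81 + 1·27 + 1·9 + 1·3 + 1·1 = 9841.

9841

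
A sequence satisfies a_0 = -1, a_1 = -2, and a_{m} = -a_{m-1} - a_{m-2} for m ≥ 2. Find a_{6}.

The ordinary generating function has denominator 1 + y + y^2.
Iterating the recurrence: a_0,…,a_{6} = -1, -2, 3, -1, -2, 3, -1.

-1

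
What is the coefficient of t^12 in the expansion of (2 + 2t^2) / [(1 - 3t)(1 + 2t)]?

The denominator gives the recurrence a_n = a_(n−1) + 6a_(n−2) for n ≥ 3; the numerator fixes a_0 = 2, a_1 = 2, a_2 = 16.
Iterating: 2, 2, 16, 28, 124, 292, 1036, 2788, 9004, 25732, 79756, 234148, 712684, so a_12 = 712684.

712684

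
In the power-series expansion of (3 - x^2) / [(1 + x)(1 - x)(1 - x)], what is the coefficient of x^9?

11

The denominator gives the recurrence a_n = a_(n−1) + a_(n−2) − a_(n−3) for n ≥ 3; the numerator fixes a_0 = 3, a_1 = 3, a_2 = 5.
Iterating: 3, 3, 5, 5, 7, 7, 9, 9, 11, 11, so a_9 = 11.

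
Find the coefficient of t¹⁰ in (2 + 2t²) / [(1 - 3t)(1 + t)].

98416

The denominator gives the recurrence a_n = 2a_(n−1) + 3a_(n−2) for n ≥ 3; the numerator fixes a_0 = 2, a_1 = 4, a_2 = 16.
Iterating: 2, 4, 16, 44, 136, 404, 1216, 3644, 10936, 32804, 98416, so a_10 = 98416.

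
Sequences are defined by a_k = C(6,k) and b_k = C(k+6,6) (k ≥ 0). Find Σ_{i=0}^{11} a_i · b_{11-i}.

227305

The convolution is the x^11 coefficient of A(x)B(x).
Σ = 1·12376 + 6·8008 + 15·5005 + 20·3003 + 15·1716 + 6·924 + 1·462 + 0·210 + 0·84 + 0·28 + 0·7 + 0·1 = 227305.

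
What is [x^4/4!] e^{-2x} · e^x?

The EGF product rule gives c_4 = Σ_{k_1+k_2=4} C(4; k_1,k_2) · ∏ g_i(k_i), where e^{-2x} gives (-2)^k; e^x gives (1)^k.
g_1(k) for k = 0…4: 1, -2, 4, -8, 16.
g_2(k) for k = 0…4: 1, 1, 1, 1, 1.
c_4 = Σ_k C(4,k)·g_1(k)·g_2(4−k) = 1·1·1 + 4·(-2)·1 + 6·4·1 + 4·(-8)·1 + 1·16·1 = 1 − 8 + 24 − 32 + 16 = 1.

1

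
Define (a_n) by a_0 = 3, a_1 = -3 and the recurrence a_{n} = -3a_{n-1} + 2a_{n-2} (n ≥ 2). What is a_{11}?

The ordinary generating function has denominator 1 + 3y - 2y^2.
Iterating the recurrence: a_0,…,a_{11} = 3, -3, 15, -51, 183, -651, 2319, -8259, 29415, -104763, 373119, -1328883.

-1328883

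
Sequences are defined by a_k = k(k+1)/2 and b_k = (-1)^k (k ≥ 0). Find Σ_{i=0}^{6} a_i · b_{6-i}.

Write out a_i and b_{6-i} for i = 0,…,6 and sum the products.
Σ = 0·1 + 1·(-1) + 3·1 + 6·(-1) + 10·1 + 15·(-1) + 21·1 = 12.

12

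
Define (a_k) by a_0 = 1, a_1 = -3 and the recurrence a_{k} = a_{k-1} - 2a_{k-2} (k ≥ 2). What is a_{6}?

The ordinary generating function has denominator 1 - y + 2y^2.
Iterating the recurrence: a_0,…,a_{6} = 1, -3, -5, 1, 11, 9, -13.

-13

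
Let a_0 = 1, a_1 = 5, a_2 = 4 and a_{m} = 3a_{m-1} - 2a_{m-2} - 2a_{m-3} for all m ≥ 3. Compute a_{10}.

The ordinary generating function has denominator 1 - 3x + 2x^2 + 2x^3.
Iterating the recurrence: a_0,…,a_{10} = 1, 5, 4, 0, -18, -62, -150, -290, -446, -458, 98.

98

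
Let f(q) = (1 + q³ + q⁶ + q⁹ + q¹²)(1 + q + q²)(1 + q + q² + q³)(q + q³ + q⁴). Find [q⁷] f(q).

12

(1 + q³ + q⁶ + q⁹ + q¹²) has coefficients 1,0,0,1,0,0,1,0 for degrees 0…7.
(1 + q + q²) has coefficients 1,1,1,0,0,0,0,0 for degrees 0…7.
Multiplying by (1 + q + q² + q³) gives running coefficients 1,2,3,3,2,1,0,0 for degrees 0…7.
Finally multiplying by (q + q³ + q⁴), the product of all factors after the first has coefficients 0,1,2,4,6,7,7,5 for degrees 0…7.
[q⁷] = 1·5 + 1·6 + 1·1 = 12.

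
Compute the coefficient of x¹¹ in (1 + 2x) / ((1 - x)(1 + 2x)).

The denominator gives the recurrence a_n = −a_(n−1) + 2a_(n−2) for n ≥ 2; the numerator fixes a_0 = 1, a_1 = 1.
Iterating: 1, 1, 1, 1, 1, 1, 1, 1, 1, 1, 1, 1, so a_11 = 1.

1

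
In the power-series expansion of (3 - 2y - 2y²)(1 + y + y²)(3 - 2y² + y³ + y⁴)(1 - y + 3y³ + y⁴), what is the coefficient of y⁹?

(3 - 2y - 2y²) has coefficients 3,-2,-2 for degrees 0…2.
(1 + y + y²) has coefficients 1,1,1,0,0,0,0,0,0,0 for degrees 0…9.
Multiplying by (3 - 2y² + y³ + y⁴) gives running coefficients 3,3,1,-1,0,2,1,0,0,0 for degrees 0…9.
Finally multiplying by (1 - y + 3y³ + y⁴), the product of all factors after the first has coefficients 3,0,-2,7,13,8,-3,-2,6,5 for degrees 0…9.
[y⁹] = 3·5 − 2·6 − 2·(-2) = 7.

7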